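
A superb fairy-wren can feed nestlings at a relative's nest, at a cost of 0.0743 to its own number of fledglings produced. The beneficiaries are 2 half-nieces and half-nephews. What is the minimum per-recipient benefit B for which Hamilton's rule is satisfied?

0.2972

r to a half-niece or half-nephew = 1/8 (half-aunt/uncle↔niece/nephew: one path of length 3: r = (1/2)^3 = 1/8).
Hamilton's rule with n recipients of equal r: n·r·B > C, so B > C/(n·r) = 0.0743/(2·0.125) = 0.2972.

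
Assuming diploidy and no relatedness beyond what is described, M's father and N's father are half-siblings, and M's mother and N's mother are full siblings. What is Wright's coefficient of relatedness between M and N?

Independent pedigree routes through distinct common ancestors add.
M and N are related in two ways: half first cousins through their fathers (r = 1/16) and first cousins through their mothers (r = 1/8).
r = 1/16 + 1/8 = 3/16 = 0.1875.

0.1875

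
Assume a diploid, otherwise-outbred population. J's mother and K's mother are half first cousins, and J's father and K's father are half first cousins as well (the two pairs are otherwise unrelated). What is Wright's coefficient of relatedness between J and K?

With two independent routes of shared ancestry, r is the sum of the two contributions.
J and K are related in two ways: half second cousins through their mothers (r = 1/64) and half second cousins through their fathers (r = 1/64).
r = 1/64 + 1/64 = 0.03125.

0.03125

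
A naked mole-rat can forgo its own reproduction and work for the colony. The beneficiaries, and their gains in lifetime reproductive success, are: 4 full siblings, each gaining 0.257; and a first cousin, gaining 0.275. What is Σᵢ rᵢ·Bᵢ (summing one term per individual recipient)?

r to a full sibling = 1/2 (full sibs share both parents — two paths of length 2: r = 2·(1/2)^2 = 1/2).
r to a first cousin = 1/8 (first cousins share one grandparent pair — two paths of length 4: r = 2·(1/2)^4 = 1/8).
Summing one r·B term per recipient: 4·0.5·0.257 + 1·0.125·0.275 = 0.548375.

0.548375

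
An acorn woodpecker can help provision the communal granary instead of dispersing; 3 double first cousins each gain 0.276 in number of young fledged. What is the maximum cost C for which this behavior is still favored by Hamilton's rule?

r to a double first cousin = 1/4 (double first cousins share both grandparent pairs — four paths of length 4: r = 4·(1/2)^4 = 1/4).
Hamilton's rule: n·r·B > C, so the trait is favored while C < n·r·B = 3·0.25·0.276 = 0.207.

0.207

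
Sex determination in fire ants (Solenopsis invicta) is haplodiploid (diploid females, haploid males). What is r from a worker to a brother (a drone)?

0.25

Her haploid brother carries none of their father's genes and a random half of their mother's genome; that half matches the maternal half of her own genome with probability 1/2: r = 1/2 · 1/2 = 1/4.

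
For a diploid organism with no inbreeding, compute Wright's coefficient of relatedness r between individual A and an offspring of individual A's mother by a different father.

Each parent–offspring link contributes a factor of 1/2, and independent paths through distinct common ancestors add.
Half-sibs share one parent — one path of length 2: r = (1/2)^2 = 1/4.

0.25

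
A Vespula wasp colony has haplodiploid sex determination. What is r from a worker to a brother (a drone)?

Her haploid brother carries none of their father's genes and a random half of their mother's genome; that half matches the maternal half of her own genome with probability 1/2: r = 1/2 · 1/2 = 1/4.

0.25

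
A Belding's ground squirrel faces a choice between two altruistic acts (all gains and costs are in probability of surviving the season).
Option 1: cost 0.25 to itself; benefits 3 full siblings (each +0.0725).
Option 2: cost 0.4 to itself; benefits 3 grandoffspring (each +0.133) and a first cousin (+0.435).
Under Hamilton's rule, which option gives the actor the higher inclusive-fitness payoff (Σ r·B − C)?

Option 1: r to a full sibling = 0.5.
Option 1: Σ r·B − C = (3·0.5·0.0725) − 0.25 = -0.14125.
Option 2: r to a grandoffspring = 0.25.
Option 2: r to a first cousin = 0.125.
Option 2: Σ r·B − C = (3·0.25·0.133 + 1·0.125·0.435) − 0.4 = -0.245875.
Option 1 has the higher net inclusive-fitness payoff.

Option 1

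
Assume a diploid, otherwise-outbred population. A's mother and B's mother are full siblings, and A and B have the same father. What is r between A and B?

0.375

Wright's path rule: contributions from independent ancestry routes add.
A and B are related in two ways: first cousins through their mothers (r = 1/8) and half-sibs through their shared father (r = 1/4).
r = 1/8 + 1/4 = 0.375.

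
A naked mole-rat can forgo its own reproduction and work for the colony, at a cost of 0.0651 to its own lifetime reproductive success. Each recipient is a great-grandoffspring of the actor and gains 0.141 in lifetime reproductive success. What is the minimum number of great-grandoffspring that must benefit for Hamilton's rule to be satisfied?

r to a great-grandoffspring = 0.125 (three parent–offspring links: r = (1/2)^3 = 1/8).
Hamilton's rule: n·r·B > C  ⇒  n > C/(r·B) = 0.0651/(0.125·0.141) = 3.694.
The smallest integer exceeding 3.694 is 4.

4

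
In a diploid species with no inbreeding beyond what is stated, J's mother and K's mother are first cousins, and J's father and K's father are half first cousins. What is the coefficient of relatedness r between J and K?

0.046875

Relatedness sums over independent paths through distinct common ancestors.
J and K are related in two ways: second cousins through their mothers (r = 1/32) and half second cousins through their fathers (r = 1/64).
r = 1/32 + 1/64 = 0.046875.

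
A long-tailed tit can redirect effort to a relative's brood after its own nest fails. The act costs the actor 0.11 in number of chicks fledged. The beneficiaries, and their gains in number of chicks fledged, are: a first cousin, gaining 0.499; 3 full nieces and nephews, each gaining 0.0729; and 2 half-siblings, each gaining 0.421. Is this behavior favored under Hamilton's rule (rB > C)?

Hamilton's rule: the trait is favored when the sum of r·B over every recipient exceeds the actor's cost C.
r to a first cousin = 1/8 (first cousins share one grandparent pair — two paths of length 4: r = 2·(1/2)^4 = 1/8).
r to a full niece or nephew = 0.25 (full aunt/uncle↔niece/nephew: two paths of length 3 through the shared grandparent pair: r = 2·(1/2)^3 = 1/4).
r to a half-sibling = 1/4 (half-sibs share one parent — one path of length 2: r = (1/2)^2 = 1/4).
Summing one r·B term per recipient: 1·0.125·0.499 + 3·0.25·0.0729 + 2·0.25·0.421 = 0.32755.
0.32755 > 0.11: the indirect benefit exceeds the cost.

Yes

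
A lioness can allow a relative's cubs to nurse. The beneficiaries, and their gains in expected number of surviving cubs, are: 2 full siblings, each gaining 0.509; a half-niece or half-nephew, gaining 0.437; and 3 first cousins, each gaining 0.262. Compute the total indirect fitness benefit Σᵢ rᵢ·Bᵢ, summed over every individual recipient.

r to a full sibling = 1/2 (full sibs share both parents — two paths of length 2: r = 2·(1/2)^2 = 1/2).
r to a half-niece or half-nephew = 1/8 (half-aunt/uncle↔niece/nephew: one path of length 3: r = (1/2)^3 = 1/8).
r to a first cousin = 0.125 (first cousins share one grandparent pair — two paths of length 4: r = 2·(1/2)^4 = 1/8).
Summing one r·B term per recipient: 2·0.5·0.509 + 1·0.125·0.437 + 3·0.125·0.262 = 0.661875.

0.661875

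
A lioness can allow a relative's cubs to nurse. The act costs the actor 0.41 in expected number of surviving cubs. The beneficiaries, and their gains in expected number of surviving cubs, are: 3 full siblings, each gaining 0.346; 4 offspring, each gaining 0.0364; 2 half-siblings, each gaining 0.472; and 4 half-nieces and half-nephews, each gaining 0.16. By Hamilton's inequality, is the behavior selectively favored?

Hamilton's rule: the trait is favored when the sum of r·B over every recipient exceeds the actor's cost C.
r to a full sibling = 0.5 (full sibs share both parents — two paths of length 2: r = 2·(1/2)^2 = 1/2).
r to an offspring = 0.5 (one parent–offspring link: r = (1/2)^1 = 1/2).
r to a half-sibling = 1/4 (half-sibs share one parent — one path of length 2: r = (1/2)^2 = 1/4).
r to a half-niece or half-nephew = 0.125 (half-aunt/uncle↔niece/nephew: one path of length 3: r = (1/2)^3 = 1/8).
Summing one r·B term per recipient: 3·0.5·0.346 + 4·0.5·0.0364 + 2·0.25·0.472 + 4·0.125·0.16 = 0.9078.
0.9078 > 0.41: the indirect benefit exceeds the cost.

Yes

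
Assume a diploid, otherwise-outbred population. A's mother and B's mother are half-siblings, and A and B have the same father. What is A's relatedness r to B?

Wright's path rule: contributions from independent ancestry routes add.
A and B are related in two ways: half first cousins through their mothers (r = 1/16) and half-sibs through their shared father (r = 1/4).
r = 1/16 + 1/4 = 5/16 = 0.3125.

0.3125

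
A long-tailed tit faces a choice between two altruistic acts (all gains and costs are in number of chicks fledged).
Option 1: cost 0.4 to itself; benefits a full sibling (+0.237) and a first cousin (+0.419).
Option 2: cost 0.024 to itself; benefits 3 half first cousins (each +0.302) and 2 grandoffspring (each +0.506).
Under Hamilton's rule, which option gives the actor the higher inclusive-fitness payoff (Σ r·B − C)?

Option 2

Option 1: r to a full sibling = 0.5.
Option 1: r to a first cousin = 0.125.
Option 1: Σ r·B − C = (1·0.5·0.237 + 1·0.125·0.419) − 0.4 = -0.229125.
Option 2: r to a half first cousin = 0.0625.
Option 2: r to a grandoffspring = 0.25.
Option 2: Σ r·B − C = (3·0.0625·0.302 + 2·0.25·0.506) − 0.024 = 0.285625.
Option 2 has the higher net inclusive-fitness payoff.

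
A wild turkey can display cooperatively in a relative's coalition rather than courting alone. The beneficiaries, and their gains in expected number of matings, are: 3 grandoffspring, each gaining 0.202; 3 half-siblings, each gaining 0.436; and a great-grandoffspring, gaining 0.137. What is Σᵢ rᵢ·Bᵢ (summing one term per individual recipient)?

r to a grandoffspring = 0.25 (two parent–offspring links: r = (1/2)^2 = 1/4).
r to a half-sibling = 1/4 (half-sibs share one parent — one path of length 2: r = (1/2)^2 = 1/4).
r to a great-grandoffspring = 0.125 (three parent–offspring links: r = (1/2)^3 = 1/8).
Summing one r·B term per recipient: 3·0.25·0.202 + 3·0.25·0.436 + 1·0.125·0.137 = 0.495625.

0.495625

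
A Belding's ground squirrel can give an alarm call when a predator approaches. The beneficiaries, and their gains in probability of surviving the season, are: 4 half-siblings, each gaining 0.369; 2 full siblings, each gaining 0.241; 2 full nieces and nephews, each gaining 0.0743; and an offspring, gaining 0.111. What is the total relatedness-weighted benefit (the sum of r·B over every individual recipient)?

0.70265

r to a half-sibling = 1/4 (half-sibs share one parent — one path of length 2: r = (1/2)^2 = 1/4).
r to a full sibling = 0.5 (full sibs share both parents — two paths of length 2: r = 2·(1/2)^2 = 1/2).
r to a full niece or nephew = 1/4 (full aunt/uncle↔niece/nephew: two paths of length 3 through the shared grandparent pair: r = 2·(1/2)^3 = 1/4).
r to an offspring = 1/2 (one parent–offspring link: r = (1/2)^1 = 1/2).
Summing one r·B term per recipient: 4·0.25·0.369 + 2·0.5·0.241 + 2·0.25·0.0743 + 1·0.5·0.111 = 0.70265.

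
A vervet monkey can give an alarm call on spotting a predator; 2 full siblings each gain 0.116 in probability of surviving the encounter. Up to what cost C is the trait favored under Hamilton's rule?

0.116

r to a full sibling = 1/2 (full sibs share both parents — two paths of length 2: r = 2·(1/2)^2 = 1/2).
Hamilton's rule: n·r·B > C, so the trait is favored while C < n·r·B = 2·0.5·0.116 = 0.116.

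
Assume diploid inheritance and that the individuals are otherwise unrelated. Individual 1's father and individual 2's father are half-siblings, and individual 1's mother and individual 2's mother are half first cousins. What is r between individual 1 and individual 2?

Wright's path rule: contributions from independent ancestry routes add.
Individual 1 and individual 2 are related in two ways: half first cousins through their fathers (r = 1/16) and half second cousins through their mothers (r = 1/64).
r = 1/16 + 1/64 = 5/64 = 0.078125.

0.078125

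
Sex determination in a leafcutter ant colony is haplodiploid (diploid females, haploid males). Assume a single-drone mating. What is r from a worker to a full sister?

Haplodiploid full sisters inherit their father's entire haploid genome identically (contributing 1/2) and on average half of their mother's contribution (1/2 · 1/2 = 1/4); r = 1/2 + 1/4 = 3/4.

0.75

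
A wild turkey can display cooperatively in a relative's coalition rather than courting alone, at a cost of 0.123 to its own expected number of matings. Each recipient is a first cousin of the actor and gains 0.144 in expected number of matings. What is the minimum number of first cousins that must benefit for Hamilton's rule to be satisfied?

r to a first cousin = 0.125 (first cousins share one grandparent pair — two paths of length 4: r = 2·(1/2)^4 = 1/8).
Hamilton's rule: n·r·B > C  ⇒  n > C/(r·B) = 0.123/(0.125·0.144) = 6.833.
The smallest integer exceeding 6.833 is 7.

7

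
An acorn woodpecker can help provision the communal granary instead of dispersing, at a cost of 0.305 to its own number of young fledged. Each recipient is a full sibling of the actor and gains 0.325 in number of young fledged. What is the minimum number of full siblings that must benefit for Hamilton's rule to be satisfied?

2

r to a full sibling = 1/2 (full sibs share both parents — two paths of length 2: r = 2·(1/2)^2 = 1/2).
Hamilton's rule: n·r·B > C  ⇒  n > C/(r·B) = 0.305/(0.5·0.325) = 1.877.
The smallest integer exceeding 1.877 is 2.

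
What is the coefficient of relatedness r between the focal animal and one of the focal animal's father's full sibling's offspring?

Each parent–offspring link contributes a factor of 1/2, and independent paths through distinct common ancestors add.
First cousins share one grandparent pair — two paths of length 4: r = 2·(1/2)^4 = 1/8.

0.125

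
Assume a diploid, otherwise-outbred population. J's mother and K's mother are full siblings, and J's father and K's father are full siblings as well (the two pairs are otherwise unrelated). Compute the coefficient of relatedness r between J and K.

0.25

With two independent routes of shared ancestry, r is the sum of the two contributions.
J and K are related in two ways: first cousins through their mothers (r = 1/8) and first cousins through their fathers (r = 1/8) — i.e. double first cousins.
r = 1/8 + 1/8 = 0.25.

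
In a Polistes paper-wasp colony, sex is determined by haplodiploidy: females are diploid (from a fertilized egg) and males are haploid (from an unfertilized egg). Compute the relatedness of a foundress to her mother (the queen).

0.5

One meiotic link between diploid queen and diploid daughter: r = 1/2.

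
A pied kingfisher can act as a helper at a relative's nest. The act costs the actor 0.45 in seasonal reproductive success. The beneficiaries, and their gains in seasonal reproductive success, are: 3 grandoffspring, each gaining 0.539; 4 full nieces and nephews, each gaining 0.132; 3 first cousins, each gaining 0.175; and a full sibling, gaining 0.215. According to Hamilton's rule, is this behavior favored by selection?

Yes

Hamilton's rule: the trait is favored when the sum of r·B over every recipient exceeds the actor's cost C.
r to a grandoffspring = 1/4 (two parent–offspring links: r = (1/2)^2 = 1/4).
r to a full niece or nephew = 0.25 (full aunt/uncle↔niece/nephew: two paths of length 3 through the shared grandparent pair: r = 2·(1/2)^3 = 1/4).
r to a first cousin = 1/8 (first cousins share one grandparent pair — two paths of length 4: r = 2·(1/2)^4 = 1/8).
r to a full sibling = 1/2 (full sibs share both parents — two paths of length 2: r = 2·(1/2)^2 = 1/2).
Summing one r·B term per recipient: 3·0.25·0.539 + 4·0.25·0.132 + 3·0.125·0.175 + 1·0.5·0.215 = 0.709375.
0.709375 > 0.45: the indirect benefit exceeds the cost.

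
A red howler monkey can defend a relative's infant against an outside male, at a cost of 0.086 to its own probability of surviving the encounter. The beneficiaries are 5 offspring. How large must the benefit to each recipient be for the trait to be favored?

0.0344

r to an offspring = 0.5 (one parent–offspring link: r = (1/2)^1 = 1/2).
Hamilton's rule with n recipients of equal r: n·r·B > C, so B > C/(n·r) = 0.086/(5·0.5) = 0.0344.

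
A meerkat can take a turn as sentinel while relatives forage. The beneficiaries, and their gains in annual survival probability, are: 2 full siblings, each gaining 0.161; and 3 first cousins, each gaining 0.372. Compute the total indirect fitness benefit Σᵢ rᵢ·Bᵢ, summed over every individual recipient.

0.3005

r to a full sibling = 0.5 (full sibs share both parents — two paths of length 2: r = 2·(1/2)^2 = 1/2).
r to a first cousin = 1/8 (first cousins share one grandparent pair — two paths of length 4: r = 2·(1/2)^4 = 1/8).
Summing one r·B term per recipient: 2·0.5·0.161 + 3·0.125·0.372 = 0.3005.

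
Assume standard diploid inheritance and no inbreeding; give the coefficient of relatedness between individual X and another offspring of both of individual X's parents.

Each parent–offspring link contributes a factor of 1/2, and independent paths through distinct common ancestors add.
Full sibs share both parents — two paths of length 2: r = 2·(1/2)^2 = 1/2.

0.5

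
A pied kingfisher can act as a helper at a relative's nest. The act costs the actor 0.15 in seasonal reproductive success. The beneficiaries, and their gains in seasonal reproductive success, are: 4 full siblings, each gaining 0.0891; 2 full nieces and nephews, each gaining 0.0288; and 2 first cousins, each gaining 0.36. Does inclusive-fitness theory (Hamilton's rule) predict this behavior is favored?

Hamilton's rule: the trait is favored when the sum of r·B over every recipient exceeds the actor's cost C.
r to a full sibling = 1/2 (full sibs share both parents — two paths of length 2: r = 2·(1/2)^2 = 1/2).
r to a full niece or nephew = 0.25 (full aunt/uncle↔niece/nephew: two paths of length 3 through the shared grandparent pair: r = 2·(1/2)^3 = 1/4).
r to a first cousin = 0.125 (first cousins share one grandparent pair — two paths of length 4: r = 2·(1/2)^4 = 1/8).
Summing one r·B term per recipient: 4·0.5·0.0891 + 2·0.25·0.0288 + 2·0.125·0.36 = 0.2826.
0.2826 > 0.15: the indirect benefit exceeds the cost.

Yes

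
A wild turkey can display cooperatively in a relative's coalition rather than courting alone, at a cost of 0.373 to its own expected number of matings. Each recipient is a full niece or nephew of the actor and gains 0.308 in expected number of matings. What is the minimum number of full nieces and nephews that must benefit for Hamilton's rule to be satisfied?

5

r to a full niece or nephew = 0.25 (full aunt/uncle↔niece/nephew: two paths of length 3 through the shared grandparent pair: r = 2·(1/2)^3 = 1/4).
Hamilton's rule: n·r·B > C  ⇒  n > C/(r·B) = 0.373/(0.25·0.308) = 4.844.
The smallest integer exceeding 4.844 is 5.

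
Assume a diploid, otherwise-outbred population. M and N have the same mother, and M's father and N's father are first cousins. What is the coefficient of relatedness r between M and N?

0.28125

Wright's path rule: contributions from independent ancestry routes add.
M and N are related in two ways: half-sibs through their shared mother (r = 1/4) and second cousins through their fathers (r = 1/32).
r = 1/4 + 1/32 = 9/32 = 0.28125.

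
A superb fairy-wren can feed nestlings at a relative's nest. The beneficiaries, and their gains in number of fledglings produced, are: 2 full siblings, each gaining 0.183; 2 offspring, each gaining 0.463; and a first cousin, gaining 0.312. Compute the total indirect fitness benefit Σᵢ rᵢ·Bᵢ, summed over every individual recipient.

r to a full sibling = 0.5 (full sibs share both parents — two paths of length 2: r = 2·(1/2)^2 = 1/2).
r to an offspring = 0.5 (one parent–offspring link: r = (1/2)^1 = 1/2).
r to a first cousin = 1/8 (first cousins share one grandparent pair — two paths of length 4: r = 2·(1/2)^4 = 1/8).
Summing one r·B term per recipient: 2·0.5·0.183 + 2·0.5·0.463 + 1·0.125·0.312 = 0.685.

0.685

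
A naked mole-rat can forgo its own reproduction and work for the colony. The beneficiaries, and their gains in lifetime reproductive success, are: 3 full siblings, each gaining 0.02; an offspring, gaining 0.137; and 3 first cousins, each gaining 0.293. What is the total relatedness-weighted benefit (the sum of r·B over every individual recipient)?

r to a full sibling = 1/2 (full sibs share both parents — two paths of length 2: r = 2·(1/2)^2 = 1/2).
r to an offspring = 1/2 (one parent–offspring link: r = (1/2)^1 = 1/2).
r to a first cousin = 0.125 (first cousins share one grandparent pair — two paths of length 4: r = 2·(1/2)^4 = 1/8).
Summing one r·B term per recipient: 3·0.5·0.02 + 1·0.5·0.137 + 3·0.125·0.293 = 0.208375.

0.208375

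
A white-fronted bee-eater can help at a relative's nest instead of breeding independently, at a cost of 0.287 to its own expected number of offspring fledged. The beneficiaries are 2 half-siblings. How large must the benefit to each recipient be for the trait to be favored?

0.574

r to a half-sibling = 1/4 (half-sibs share one parent — one path of length 2: r = (1/2)^2 = 1/4).
Hamilton's rule with n recipients of equal r: n·r·B > C, so B > C/(n·r) = 0.287/(2·0.25) = 0.574.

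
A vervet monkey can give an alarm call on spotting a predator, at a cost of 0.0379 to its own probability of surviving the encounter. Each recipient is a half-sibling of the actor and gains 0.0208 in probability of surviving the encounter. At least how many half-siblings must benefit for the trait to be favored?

8

r to a half-sibling = 0.25 (half-sibs share one parent — one path of length 2: r = (1/2)^2 = 1/4).
Hamilton's rule: n·r·B > C  ⇒  n > C/(r·B) = 0.0379/(0.25·0.0208) = 7.288.
The smallest integer exceeding 7.288 is 8.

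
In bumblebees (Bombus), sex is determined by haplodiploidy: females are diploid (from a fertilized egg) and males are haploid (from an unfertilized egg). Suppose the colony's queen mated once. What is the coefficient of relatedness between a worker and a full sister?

0.75

Haplodiploid full sisters inherit their father's entire haploid genome identically (contributing 1/2) and on average half of their mother's contribution (1/2 · 1/2 = 1/4); r = 1/2 + 1/4 = 3/4.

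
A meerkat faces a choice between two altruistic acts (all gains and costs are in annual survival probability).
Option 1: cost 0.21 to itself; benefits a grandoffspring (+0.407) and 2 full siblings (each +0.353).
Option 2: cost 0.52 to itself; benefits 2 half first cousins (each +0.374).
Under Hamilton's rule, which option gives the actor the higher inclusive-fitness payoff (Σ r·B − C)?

Option 1

Option 1: r to a grandoffspring = 0.25.
Option 1: r to a full sibling = 0.5.
Option 1: Σ r·B − C = (1·0.25·0.407 + 2·0.5·0.353) − 0.21 = 0.24475.
Option 2: r to a half first cousin = 0.0625.
Option 2: Σ r·B − C = (2·0.0625·0.374) − 0.52 = -0.47325.
Option 1 has the higher net inclusive-fitness payoff.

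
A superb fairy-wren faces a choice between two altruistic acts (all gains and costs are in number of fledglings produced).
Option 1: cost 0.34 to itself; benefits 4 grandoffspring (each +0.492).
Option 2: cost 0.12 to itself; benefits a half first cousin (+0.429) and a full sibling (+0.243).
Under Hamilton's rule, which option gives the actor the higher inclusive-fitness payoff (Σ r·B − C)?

Option 1

Option 1: r to a grandoffspring = 0.25.
Option 1: Σ r·B − C = (4·0.25·0.492) − 0.34 = 0.152.
Option 2: r to a half first cousin = 0.0625.
Option 2: r to a full sibling = 0.5.
Option 2: Σ r·B − C = (1·0.0625·0.429 + 1·0.5·0.243) − 0.12 = 0.0283125.
Option 1 has the higher net inclusive-fitness payoff.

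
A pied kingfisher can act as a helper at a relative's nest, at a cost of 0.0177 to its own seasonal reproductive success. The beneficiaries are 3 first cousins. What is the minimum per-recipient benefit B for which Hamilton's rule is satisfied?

0.0472

r to a first cousin = 0.125 (first cousins share one grandparent pair — two paths of length 4: r = 2·(1/2)^4 = 1/8).
Hamilton's rule with n recipients of equal r: n·r·B > C, so B > C/(n·r) = 0.0177/(3·0.125) = 0.0472.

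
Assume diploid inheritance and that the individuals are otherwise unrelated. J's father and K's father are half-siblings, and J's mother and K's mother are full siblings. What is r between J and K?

With two independent routes of shared ancestry, r is the sum of the two contributions.
J and K are related in two ways: half first cousins through their fathers (r = 1/16) and first cousins through their mothers (r = 1/8).
r = 1/16 + 1/8 = 3/16 = 0.1875.

0.1875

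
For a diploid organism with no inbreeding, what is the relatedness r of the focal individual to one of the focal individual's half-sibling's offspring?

0.125

Each parent–offspring link contributes a factor of 1/2, and independent paths through distinct common ancestors add.
Half-aunt/uncle↔niece/nephew: one path of length 3: r = (1/2)^3 = 1/8.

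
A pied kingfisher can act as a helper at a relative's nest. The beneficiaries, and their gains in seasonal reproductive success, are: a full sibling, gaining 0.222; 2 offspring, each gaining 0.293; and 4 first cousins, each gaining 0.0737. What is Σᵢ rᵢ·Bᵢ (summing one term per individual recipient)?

0.44085

r to a full sibling = 1/2 (full sibs share both parents — two paths of length 2: r = 2·(1/2)^2 = 1/2).
r to an offspring = 1/2 (one parent–offspring link: r = (1/2)^1 = 1/2).
r to a first cousin = 1/8 (first cousins share one grandparent pair — two paths of length 4: r = 2·(1/2)^4 = 1/8).
Summing one r·B term per recipient: 1·0.5·0.222 + 2·0.5·0.293 + 4·0.125·0.0737 = 0.44085.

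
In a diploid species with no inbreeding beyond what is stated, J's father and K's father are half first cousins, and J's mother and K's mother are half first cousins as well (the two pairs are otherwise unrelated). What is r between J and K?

With two independent routes of shared ancestry, r is the sum of the two contributions.
J and K are related in two ways: half second cousins through their fathers (r = 1/64) and half second cousins through their mothers (r = 1/64).
r = 1/64 + 1/64 = 0.03125.

0.03125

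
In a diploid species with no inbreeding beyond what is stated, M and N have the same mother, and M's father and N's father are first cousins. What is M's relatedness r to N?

With two independent routes of shared ancestry, r is the sum of the two contributions.
M and N are related in two ways: half-sibs through their shared mother (r = 1/4) and second cousins through their fathers (r = 1/32).
r = 1/4 + 1/32 = 9/32 = 0.28125.

0.28125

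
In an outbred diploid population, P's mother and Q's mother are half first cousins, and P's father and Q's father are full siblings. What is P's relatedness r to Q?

Relatedness sums over independent paths through distinct common ancestors.
P and Q are related in two ways: half second cousins through their mothers (r = 1/64) and first cousins through their fathers (r = 1/8).
r = 1/64 + 1/8 = 9/64 = 0.140625.

0.140625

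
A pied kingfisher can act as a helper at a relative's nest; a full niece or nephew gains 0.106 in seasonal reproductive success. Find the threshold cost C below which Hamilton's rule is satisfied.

0.0265

r to a full niece or nephew = 0.25 (full aunt/uncle↔niece/nephew: two paths of length 3 through the shared grandparent pair: r = 2·(1/2)^3 = 1/4).
Hamilton's rule: n·r·B > C, so the trait is favored while C < n·r·B = 1·0.25·0.106 = 0.0265.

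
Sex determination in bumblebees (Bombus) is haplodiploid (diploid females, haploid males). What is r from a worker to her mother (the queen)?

0.5

One meiotic link between diploid queen and diploid daughter: r = 1/2.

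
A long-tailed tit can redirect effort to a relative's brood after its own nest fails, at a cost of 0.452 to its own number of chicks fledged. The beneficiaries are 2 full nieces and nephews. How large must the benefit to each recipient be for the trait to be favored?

r to a full niece or nephew = 0.25 (full aunt/uncle↔niece/nephew: two paths of length 3 through the shared grandparent pair: r = 2·(1/2)^3 = 1/4).
Hamilton's rule with n recipients of equal r: n·r·B > C, so B > C/(n·r) = 0.452/(2·0.25) = 0.904.

0.904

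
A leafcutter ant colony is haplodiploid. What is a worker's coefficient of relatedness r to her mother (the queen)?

One meiotic link between diploid queen and diploid daughter: r = 1/2.

0.5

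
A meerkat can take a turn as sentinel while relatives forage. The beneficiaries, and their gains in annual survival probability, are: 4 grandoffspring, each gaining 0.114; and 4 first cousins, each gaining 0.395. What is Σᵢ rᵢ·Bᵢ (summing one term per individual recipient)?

r to a grandoffspring = 1/4 (two parent–offspring links: r = (1/2)^2 = 1/4).
r to a first cousin = 1/8 (first cousins share one grandparent pair — two paths of length 4: r = 2·(1/2)^4 = 1/8).
Summing one r·B term per recipient: 4·0.25·0.114 + 4·0.125·0.395 = 0.3115.

0.3115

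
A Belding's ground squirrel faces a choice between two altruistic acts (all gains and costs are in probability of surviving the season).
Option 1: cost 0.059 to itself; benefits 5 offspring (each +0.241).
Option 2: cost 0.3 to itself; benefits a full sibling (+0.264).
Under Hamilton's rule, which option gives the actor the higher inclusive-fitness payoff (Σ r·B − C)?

Option 1

Option 1: r to an offspring = 0.5.
Option 1: Σ r·B − C = (5·0.5·0.241) − 0.059 = 0.5435.
Option 2: r to a full sibling = 0.5.
Option 2: Σ r·B − C = (1·0.5·0.264) − 0.3 = -0.168.
Option 1 has the higher net inclusive-fitness payoff.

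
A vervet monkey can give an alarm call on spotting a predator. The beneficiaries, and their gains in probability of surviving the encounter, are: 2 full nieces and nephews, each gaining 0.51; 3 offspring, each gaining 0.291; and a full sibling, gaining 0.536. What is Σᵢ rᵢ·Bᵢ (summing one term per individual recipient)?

r to a full niece or nephew = 1/4 (full aunt/uncle↔niece/nephew: two paths of length 3 through the shared grandparent pair: r = 2·(1/2)^3 = 1/4).
r to an offspring = 1/2 (one parent–offspring link: r = (1/2)^1 = 1/2).
r to a full sibling = 0.5 (full sibs share both parents — two paths of length 2: r = 2·(1/2)^2 = 1/2).
Summing one r·B term per recipient: 2·0.25·0.51 + 3·0.5·0.291 + 1·0.5·0.536 = 0.9595.

0.9595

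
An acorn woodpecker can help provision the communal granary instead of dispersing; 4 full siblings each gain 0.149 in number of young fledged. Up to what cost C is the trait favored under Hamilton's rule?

0.298

r to a full sibling = 1/2 (full sibs share both parents — two paths of length 2: r = 2·(1/2)^2 = 1/2).
Hamilton's rule: n·r·B > C, so the trait is favored while C < n·r·B = 4·0.5·0.149 = 0.298.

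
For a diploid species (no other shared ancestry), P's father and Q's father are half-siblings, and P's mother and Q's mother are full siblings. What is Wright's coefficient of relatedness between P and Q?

With two independent routes of shared ancestry, r is the sum of the two contributions.
P and Q are related in two ways: half first cousins through their fathers (r = 1/16) and first cousins through their mothers (r = 1/8).
r = 1/16 + 1/8 = 0.1875.

0.1875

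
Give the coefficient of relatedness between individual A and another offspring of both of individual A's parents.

0.5

Each parent–offspring link contributes a factor of 1/2, and independent paths through distinct common ancestors add.
Full sibs share both parents — two paths of length 2: r = 2·(1/2)^2 = 1/2.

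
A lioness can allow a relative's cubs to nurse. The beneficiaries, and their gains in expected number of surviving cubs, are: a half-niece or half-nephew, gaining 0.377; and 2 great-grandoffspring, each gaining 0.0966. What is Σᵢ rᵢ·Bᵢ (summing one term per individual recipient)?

0.071275

r to a half-niece or half-nephew = 0.125 (half-aunt/uncle↔niece/nephew: one path of length 3: r = (1/2)^3 = 1/8).
r to a great-grandoffspring = 0.125 (three parent–offspring links: r = (1/2)^3 = 1/8).
Summing one r·B term per recipient: 1·0.125·0.377 + 2·0.125·0.0966 = 0.071275.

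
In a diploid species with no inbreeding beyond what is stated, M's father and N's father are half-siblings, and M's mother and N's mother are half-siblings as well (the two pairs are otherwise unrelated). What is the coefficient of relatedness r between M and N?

0.125

Wright's path rule: contributions from independent ancestry routes add.
M and N are related in two ways: half first cousins through their fathers (r = 1/16) and half first cousins through their mothers (r = 1/16).
r = 1/16 + 1/16 = 0.125.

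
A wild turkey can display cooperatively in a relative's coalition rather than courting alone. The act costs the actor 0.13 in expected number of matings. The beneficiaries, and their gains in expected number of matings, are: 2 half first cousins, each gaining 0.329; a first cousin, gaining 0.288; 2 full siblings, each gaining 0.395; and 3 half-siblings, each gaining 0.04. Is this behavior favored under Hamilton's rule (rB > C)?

Hamilton's rule: the trait is favored when the sum of r·B over every recipient exceeds the actor's cost C.
r to a half first cousin = 0.0625 (half first cousins share one grandparent — one path of length 4: r = (1/2)^4 = 1/16).
r to a first cousin = 1/8 (first cousins share one grandparent pair — two paths of length 4: r = 2·(1/2)^4 = 1/8).
r to a full sibling = 1/2 (full sibs share both parents — two paths of length 2: r = 2·(1/2)^2 = 1/2).
r to a half-sibling = 1/4 (half-sibs share one parent — one path of length 2: r = (1/2)^2 = 1/4).
Summing one r·B term per recipient: 2·0.0625·0.329 + 1·0.125·0.288 + 2·0.5·0.395 + 3·0.25·0.04 = 0.502125.
0.502125 > 0.13: the indirect benefit exceeds the cost.

Yes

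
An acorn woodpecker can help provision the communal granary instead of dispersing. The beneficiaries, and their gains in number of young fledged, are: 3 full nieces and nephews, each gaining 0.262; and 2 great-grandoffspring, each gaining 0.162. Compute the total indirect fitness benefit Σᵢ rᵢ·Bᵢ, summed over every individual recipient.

r to a full niece or nephew = 0.25 (full aunt/uncle↔niece/nephew: two paths of length 3 through the shared grandparent pair: r = 2·(1/2)^3 = 1/4).
r to a great-grandoffspring = 0.125 (three parent–offspring links: r = (1/2)^3 = 1/8).
Summing one r·B term per recipient: 3·0.25·0.262 + 2·0.125·0.162 = 0.237.

0.237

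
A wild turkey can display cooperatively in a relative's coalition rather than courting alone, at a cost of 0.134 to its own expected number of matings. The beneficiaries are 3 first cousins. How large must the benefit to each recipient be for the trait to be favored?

0.3573

r to a first cousin = 0.125 (first cousins share one grandparent pair — two paths of length 4: r = 2·(1/2)^4 = 1/8).
Hamilton's rule with n recipients of equal r: n·r·B > C, so B > C/(n·r) = 0.134/(3·0.125) = 0.3573.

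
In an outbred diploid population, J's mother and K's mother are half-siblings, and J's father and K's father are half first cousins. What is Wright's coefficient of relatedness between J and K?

0.078125

Relatedness sums over independent paths through distinct common ancestors.
J and K are related in two ways: half first cousins through their mothers (r = 1/16) and half second cousins through their fathers (r = 1/64).
r = 1/16 + 1/64 = 0.078125.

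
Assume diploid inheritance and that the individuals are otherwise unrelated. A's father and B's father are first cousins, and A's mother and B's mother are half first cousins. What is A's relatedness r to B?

0.046875

With two independent routes of shared ancestry, r is the sum of the two contributions.
A and B are related in two ways: second cousins through their fathers (r = 1/32) and half second cousins through their mothers (r = 1/64).
r = 1/32 + 1/64 = 0.046875.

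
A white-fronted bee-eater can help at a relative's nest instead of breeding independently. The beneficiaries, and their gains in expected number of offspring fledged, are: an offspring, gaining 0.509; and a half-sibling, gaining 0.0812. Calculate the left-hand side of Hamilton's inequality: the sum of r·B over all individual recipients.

0.2748

r to an offspring = 1/2 (one parent–offspring link: r = (1/2)^1 = 1/2).
r to a half-sibling = 1/4 (half-sibs share one parent — one path of length 2: r = (1/2)^2 = 1/4).
Summing one r·B term per recipient: 1·0.5·0.509 + 1·0.25·0.0812 = 0.2748.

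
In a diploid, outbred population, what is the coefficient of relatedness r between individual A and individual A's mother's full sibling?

Each parent–offspring link contributes a factor of 1/2, and independent paths through distinct common ancestors add.
Full aunt/uncle↔niece/nephew: two paths of length 3 through the shared grandparent pair: r = 2·(1/2)^3 = 1/4.

0.25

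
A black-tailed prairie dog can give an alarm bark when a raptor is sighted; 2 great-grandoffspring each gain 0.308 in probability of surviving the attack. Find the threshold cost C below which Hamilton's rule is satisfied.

r to a great-grandoffspring = 0.125 (three parent–offspring links: r = (1/2)^3 = 1/8).
Hamilton's rule: n·r·B > C, so the trait is favored while C < n·r·B = 2·0.125·0.308 = 0.077.

0.077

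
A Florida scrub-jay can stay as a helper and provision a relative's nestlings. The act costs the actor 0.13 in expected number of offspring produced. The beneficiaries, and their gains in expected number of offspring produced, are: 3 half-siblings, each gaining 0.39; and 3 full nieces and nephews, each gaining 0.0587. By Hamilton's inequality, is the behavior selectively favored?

Hamilton's rule: the trait is favored when the sum of r·B over every recipient exceeds the actor's cost C.
r to a half-sibling = 0.25 (half-sibs share one parent — one path of length 2: r = (1/2)^2 = 1/4).
r to a full niece or nephew = 1/4 (full aunt/uncle↔niece/nephew: two paths of length 3 through the shared grandparent pair: r = 2·(1/2)^3 = 1/4).
Summing one r·B term per recipient: 3·0.25·0.39 + 3·0.25·0.0587 = 0.336525.
0.336525 > 0.13: the indirect benefit exceeds the cost.

Yes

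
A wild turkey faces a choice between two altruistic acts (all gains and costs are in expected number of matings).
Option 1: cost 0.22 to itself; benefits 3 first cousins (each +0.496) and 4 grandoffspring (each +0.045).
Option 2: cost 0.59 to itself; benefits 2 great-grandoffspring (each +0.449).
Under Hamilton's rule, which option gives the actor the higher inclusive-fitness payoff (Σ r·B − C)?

Option 1

Option 1: r to a first cousin = 0.125.
Option 1: r to a grandoffspring = 0.25.
Option 1: Σ r·B − C = (3·0.125·0.496 + 4·0.25·0.045) − 0.22 = 0.011.
Option 2: r to a great-grandoffspring = 0.125.
Option 2: Σ r·B − C = (2·0.125·0.449) − 0.59 = -0.47775.
Option 1 has the higher net inclusive-fitness payoff.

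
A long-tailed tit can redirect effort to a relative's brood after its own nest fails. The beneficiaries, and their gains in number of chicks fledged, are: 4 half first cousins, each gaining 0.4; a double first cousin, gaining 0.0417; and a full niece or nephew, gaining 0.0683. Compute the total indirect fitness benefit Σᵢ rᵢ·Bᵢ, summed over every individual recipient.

r to a half first cousin = 0.0625 (half first cousins share one grandparent — one path of length 4: r = (1/2)^4 = 1/16).
r to a double first cousin = 0.25 (double first cousins share both grandparent pairs — four paths of length 4: r = 4·(1/2)^4 = 1/4).
r to a full niece or nephew = 0.25 (full aunt/uncle↔niece/nephew: two paths of length 3 through the shared grandparent pair: r = 2·(1/2)^3 = 1/4).
Summing one r·B term per recipient: 4·0.0625·0.4 + 1·0.25·0.0417 + 1·0.25·0.0683 = 0.1275.

0.1275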